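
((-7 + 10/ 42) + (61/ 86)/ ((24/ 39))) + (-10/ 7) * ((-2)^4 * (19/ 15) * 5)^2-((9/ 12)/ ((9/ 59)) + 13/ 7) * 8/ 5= -3182674877/ 216720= -14685.65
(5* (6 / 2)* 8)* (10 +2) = 1440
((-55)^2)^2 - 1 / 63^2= 36318830624 / 3969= 9150625.00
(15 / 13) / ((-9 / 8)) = -40 / 39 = -1.03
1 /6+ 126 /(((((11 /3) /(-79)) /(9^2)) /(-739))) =10725056759 /66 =162500859.98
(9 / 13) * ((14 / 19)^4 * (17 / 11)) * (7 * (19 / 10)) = 20571768 / 4904185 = 4.19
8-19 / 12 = 77 / 12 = 6.42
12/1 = 12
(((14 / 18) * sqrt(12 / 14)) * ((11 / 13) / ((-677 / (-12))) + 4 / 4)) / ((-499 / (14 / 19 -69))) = 11586101 * sqrt(42) / 750980529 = 0.10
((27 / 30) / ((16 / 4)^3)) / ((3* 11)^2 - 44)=9 / 668800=0.00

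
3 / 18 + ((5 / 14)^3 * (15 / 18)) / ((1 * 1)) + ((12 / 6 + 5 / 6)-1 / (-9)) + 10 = 13.15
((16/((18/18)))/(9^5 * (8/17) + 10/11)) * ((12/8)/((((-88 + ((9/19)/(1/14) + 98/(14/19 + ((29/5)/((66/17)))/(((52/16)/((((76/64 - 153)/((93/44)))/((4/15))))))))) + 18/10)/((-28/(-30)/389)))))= -128573320568/4986381962360824603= -0.00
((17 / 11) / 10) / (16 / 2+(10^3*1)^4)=17 / 110000000000880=0.00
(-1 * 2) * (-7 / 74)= 7 / 37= 0.19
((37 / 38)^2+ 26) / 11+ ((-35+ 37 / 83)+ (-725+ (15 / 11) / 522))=-86838335641 / 114698364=-757.10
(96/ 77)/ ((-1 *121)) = -0.01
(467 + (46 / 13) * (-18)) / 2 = 5243 / 26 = 201.65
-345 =-345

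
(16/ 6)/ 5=8/ 15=0.53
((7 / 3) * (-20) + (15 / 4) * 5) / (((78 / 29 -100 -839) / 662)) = 3215665 / 162918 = 19.74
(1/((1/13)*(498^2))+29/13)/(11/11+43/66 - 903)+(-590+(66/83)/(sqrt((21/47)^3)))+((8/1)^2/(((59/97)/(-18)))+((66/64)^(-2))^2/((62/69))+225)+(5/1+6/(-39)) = -18062543031280583599/8016614942751558+1034*sqrt(987)/12201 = -2250.48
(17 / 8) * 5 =85 / 8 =10.62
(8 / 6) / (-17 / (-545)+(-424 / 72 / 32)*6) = -34880 / 28069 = -1.24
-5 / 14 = -0.36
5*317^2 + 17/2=1004907/2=502453.50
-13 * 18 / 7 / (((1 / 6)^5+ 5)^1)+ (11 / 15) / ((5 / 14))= -94555082 / 20412525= -4.63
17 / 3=5.67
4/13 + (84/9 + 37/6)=411/26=15.81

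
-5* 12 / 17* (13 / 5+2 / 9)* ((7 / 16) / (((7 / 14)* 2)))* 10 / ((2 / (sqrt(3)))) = -4445* sqrt(3) / 204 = -37.74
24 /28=6 /7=0.86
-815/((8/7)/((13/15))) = -14833/24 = -618.04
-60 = -60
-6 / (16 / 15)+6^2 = 243 / 8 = 30.38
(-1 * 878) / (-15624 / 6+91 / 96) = 84288 / 249893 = 0.34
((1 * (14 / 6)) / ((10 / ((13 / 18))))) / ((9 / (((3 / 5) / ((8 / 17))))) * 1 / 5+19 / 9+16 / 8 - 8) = -1547 / 22740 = -0.07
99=99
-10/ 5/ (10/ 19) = -19/ 5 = -3.80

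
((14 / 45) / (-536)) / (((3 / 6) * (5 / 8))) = -28 / 15075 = -0.00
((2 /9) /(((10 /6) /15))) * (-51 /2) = -51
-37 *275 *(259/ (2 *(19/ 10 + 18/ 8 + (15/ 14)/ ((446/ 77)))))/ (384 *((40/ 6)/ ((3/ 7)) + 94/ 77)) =-96966783375/ 2055104768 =-47.18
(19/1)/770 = 19/770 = 0.02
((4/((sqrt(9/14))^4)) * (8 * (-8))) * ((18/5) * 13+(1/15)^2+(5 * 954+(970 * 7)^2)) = -520551227155456/18225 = -28562481599.75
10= 10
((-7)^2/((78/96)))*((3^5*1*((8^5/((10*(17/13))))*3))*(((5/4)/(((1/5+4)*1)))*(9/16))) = 313528320/17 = 18442842.35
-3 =-3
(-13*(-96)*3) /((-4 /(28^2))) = -733824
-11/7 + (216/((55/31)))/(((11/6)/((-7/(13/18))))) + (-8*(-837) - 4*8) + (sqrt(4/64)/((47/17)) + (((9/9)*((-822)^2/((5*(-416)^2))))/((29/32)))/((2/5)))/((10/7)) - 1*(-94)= 190869887979139/31216625440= 6114.37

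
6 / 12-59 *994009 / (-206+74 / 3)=175939865 / 544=323418.87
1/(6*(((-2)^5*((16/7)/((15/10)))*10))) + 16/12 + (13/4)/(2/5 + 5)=1069891/552960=1.93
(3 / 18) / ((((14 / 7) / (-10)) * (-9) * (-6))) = -5 / 324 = -0.02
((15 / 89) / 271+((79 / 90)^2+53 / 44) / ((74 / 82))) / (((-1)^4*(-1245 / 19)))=-0.03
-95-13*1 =-108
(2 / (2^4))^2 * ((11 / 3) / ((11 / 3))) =1 / 64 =0.02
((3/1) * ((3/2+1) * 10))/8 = 75/8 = 9.38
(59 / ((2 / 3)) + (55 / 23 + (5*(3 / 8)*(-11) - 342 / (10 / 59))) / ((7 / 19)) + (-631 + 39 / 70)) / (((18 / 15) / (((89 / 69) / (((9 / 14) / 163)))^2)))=-57571508094184483 / 106436916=-540897935.21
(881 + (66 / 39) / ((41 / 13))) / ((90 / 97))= 3505871 / 3690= 950.10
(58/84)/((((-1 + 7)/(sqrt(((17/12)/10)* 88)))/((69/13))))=667* sqrt(2805)/16380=2.16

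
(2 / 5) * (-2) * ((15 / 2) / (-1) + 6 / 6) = 26 / 5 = 5.20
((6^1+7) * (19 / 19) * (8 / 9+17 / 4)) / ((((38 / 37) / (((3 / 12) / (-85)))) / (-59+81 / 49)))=25004785 / 2279088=10.97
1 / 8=0.12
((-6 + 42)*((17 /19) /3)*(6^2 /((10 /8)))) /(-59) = -5.24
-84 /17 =-4.94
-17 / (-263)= 17 / 263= 0.06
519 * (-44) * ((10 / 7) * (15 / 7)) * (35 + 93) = -438451200 / 49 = -8947983.67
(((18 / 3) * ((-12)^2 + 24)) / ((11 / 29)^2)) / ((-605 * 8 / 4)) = -423864 / 73205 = -5.79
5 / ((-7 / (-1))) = 5 / 7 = 0.71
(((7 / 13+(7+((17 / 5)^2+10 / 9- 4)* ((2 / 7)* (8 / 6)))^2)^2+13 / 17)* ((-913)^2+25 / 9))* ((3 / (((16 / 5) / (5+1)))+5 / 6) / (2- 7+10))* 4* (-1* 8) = -15166170069662113623847919743832 / 38663987482894921875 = -392255715383.00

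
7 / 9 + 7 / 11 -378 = -37282 / 99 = -376.59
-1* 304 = -304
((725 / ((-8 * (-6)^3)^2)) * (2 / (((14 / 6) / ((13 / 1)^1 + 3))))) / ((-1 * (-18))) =725 / 3919104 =0.00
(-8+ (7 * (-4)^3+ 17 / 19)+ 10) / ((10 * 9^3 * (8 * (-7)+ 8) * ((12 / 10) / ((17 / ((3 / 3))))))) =47923 / 2659392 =0.02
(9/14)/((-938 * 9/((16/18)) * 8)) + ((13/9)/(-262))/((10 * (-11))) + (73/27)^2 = 252105928567/34487553870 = 7.31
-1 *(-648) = 648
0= 0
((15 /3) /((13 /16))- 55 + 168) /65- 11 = -7746 /845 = -9.17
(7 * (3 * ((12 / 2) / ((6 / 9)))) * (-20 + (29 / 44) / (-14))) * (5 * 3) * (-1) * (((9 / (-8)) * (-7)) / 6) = 105028245 / 1408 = 74593.92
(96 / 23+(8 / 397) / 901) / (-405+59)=-17169548 / 1423276363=-0.01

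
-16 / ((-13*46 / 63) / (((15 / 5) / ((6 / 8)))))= 2016 / 299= 6.74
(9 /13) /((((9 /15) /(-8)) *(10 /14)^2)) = -1176 /65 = -18.09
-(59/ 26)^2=-3481/ 676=-5.15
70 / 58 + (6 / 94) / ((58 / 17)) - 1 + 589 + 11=1636215 / 2726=600.23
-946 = -946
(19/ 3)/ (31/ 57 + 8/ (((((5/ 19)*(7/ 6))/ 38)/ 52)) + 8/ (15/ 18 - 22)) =1604645/ 13045530803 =0.00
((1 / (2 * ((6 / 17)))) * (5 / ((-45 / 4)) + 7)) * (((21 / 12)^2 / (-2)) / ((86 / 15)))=-245735 / 99072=-2.48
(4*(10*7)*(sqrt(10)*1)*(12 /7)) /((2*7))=240*sqrt(10) /7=108.42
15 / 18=5 / 6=0.83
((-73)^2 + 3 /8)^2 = 1817743225 /64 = 28402237.89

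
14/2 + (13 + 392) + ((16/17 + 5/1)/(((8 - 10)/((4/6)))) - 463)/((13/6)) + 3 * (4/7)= 308020/1547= 199.11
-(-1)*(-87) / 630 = -29 / 210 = -0.14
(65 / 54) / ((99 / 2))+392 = 1047881 / 2673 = 392.02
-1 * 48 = -48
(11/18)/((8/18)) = 11/8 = 1.38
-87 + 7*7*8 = 305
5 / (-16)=-5 / 16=-0.31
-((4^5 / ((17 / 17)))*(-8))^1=8192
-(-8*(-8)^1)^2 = -4096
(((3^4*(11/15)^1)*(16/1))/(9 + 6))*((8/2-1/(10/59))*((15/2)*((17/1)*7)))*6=-16116408/25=-644656.32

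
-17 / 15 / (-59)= 17 / 885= 0.02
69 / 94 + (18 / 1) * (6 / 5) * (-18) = -182391 / 470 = -388.07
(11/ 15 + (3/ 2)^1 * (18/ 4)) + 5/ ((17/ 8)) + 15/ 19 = 205927/ 19380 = 10.63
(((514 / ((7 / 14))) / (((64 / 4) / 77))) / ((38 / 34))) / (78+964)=336413 / 79192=4.25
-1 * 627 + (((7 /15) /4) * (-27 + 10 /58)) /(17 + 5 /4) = -19915831 /31755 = -627.17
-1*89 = -89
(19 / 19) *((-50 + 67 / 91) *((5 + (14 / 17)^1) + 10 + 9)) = -1891826 / 1547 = -1222.90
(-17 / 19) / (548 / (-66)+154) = -561 / 91352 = -0.01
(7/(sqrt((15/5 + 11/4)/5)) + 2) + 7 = 14*sqrt(115)/23 + 9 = 15.53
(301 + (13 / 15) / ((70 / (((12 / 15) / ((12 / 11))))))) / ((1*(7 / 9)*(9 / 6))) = 4740893 / 18375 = 258.01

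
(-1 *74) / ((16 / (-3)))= 13.88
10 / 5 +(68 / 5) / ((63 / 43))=3554 / 315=11.28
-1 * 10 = -10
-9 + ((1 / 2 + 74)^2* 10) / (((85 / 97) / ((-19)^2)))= 777412111 / 34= 22865062.09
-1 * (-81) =81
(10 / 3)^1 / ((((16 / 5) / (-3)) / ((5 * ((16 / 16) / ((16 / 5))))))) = -625 / 128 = -4.88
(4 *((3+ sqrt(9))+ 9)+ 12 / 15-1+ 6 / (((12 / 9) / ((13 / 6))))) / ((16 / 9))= 12519 / 320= 39.12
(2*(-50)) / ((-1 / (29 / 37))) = 2900 / 37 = 78.38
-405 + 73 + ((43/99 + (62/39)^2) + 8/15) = -9160363/27885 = -328.51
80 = 80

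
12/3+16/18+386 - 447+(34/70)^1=-17522/315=-55.63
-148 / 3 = -49.33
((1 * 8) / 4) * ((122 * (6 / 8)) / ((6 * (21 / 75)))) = 108.93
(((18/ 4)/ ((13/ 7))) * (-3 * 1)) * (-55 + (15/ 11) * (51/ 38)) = 4200525/ 10868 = 386.50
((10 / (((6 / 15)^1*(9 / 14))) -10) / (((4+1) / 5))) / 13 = 20 / 9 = 2.22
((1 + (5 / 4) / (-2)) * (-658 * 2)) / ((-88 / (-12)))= -2961 / 44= -67.30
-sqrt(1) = -1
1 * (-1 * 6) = -6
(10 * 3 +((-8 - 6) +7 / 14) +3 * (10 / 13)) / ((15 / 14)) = 1141 / 65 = 17.55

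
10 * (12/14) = 60/7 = 8.57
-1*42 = -42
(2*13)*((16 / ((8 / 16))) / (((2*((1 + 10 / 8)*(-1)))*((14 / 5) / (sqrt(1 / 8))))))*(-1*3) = 1040*sqrt(2) / 21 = 70.04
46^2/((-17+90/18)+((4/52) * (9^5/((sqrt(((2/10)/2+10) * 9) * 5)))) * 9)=361180040/10458304923+270719982 * sqrt(1010)/3486101641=2.50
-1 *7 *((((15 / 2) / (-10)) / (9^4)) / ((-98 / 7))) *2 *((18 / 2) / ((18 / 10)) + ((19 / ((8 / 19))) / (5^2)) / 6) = -6361 / 10497600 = -0.00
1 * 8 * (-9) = -72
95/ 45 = 19/ 9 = 2.11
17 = 17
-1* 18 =-18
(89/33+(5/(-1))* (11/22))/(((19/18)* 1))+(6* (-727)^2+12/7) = 4639430343/1463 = 3171175.90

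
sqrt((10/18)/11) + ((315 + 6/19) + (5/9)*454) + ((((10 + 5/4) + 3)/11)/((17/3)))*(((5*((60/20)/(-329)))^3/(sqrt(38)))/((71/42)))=-91125*sqrt(38)/270177762316 + sqrt(55)/33 + 97049/171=567.76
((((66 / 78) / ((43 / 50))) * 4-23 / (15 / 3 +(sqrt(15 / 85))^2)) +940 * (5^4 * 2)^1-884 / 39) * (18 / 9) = 173398380037 / 73788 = 2349953.65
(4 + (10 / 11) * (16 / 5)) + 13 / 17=1435 / 187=7.67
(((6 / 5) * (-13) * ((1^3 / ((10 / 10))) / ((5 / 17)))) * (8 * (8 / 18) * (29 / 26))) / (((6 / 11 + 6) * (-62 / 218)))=113.00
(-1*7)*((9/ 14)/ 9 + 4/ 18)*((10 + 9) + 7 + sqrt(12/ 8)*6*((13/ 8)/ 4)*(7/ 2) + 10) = -74 - 3367*sqrt(6)/ 384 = -95.48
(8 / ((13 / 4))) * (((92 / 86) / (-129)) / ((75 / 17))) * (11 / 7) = -275264 / 37858275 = -0.01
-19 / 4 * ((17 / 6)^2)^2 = -1586899 / 5184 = -306.11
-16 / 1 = -16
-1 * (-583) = 583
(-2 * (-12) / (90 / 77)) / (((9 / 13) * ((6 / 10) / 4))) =16016 / 81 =197.73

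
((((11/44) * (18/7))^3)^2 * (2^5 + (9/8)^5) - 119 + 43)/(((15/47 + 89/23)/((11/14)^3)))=-26132661142791060253/3065551907650011136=-8.52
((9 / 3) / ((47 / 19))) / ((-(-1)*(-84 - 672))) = -19 / 11844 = -0.00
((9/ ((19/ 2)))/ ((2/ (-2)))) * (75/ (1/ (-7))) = 9450/ 19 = 497.37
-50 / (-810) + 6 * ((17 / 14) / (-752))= 22189 / 426384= 0.05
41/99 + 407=40334/99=407.41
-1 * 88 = -88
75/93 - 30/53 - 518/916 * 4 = -760619/376247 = -2.02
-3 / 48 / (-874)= 1 / 13984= 0.00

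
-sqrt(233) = -15.26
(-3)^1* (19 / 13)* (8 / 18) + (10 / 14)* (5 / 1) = 443 / 273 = 1.62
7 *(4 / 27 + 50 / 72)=637 / 108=5.90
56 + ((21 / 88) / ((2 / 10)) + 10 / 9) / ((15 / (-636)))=-8257 / 198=-41.70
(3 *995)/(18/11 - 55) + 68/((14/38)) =528559/4109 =128.63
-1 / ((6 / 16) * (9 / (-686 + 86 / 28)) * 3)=67.45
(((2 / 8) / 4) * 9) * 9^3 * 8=6561 / 2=3280.50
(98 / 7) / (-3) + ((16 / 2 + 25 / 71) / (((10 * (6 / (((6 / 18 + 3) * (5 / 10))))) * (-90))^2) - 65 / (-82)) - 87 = -2776973843687 / 30558513600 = -90.87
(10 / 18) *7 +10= 125 / 9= 13.89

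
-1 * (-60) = 60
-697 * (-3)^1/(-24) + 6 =-81.12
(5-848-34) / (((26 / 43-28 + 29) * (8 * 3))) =-37711 / 1656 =-22.77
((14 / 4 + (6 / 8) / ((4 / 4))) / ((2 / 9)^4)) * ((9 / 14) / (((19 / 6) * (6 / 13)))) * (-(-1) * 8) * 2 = 13049829 / 1064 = 12264.88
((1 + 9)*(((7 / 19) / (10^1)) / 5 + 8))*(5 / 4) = 7607 / 76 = 100.09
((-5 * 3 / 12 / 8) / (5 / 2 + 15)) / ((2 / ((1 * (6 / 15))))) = -1 / 560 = -0.00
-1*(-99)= 99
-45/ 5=-9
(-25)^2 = 625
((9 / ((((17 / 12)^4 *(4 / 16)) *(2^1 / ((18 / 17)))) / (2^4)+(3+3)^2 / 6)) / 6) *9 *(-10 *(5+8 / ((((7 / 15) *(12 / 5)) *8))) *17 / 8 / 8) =-17667460800 / 511584311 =-34.53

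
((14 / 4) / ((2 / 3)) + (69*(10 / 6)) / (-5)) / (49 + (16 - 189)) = 71 / 496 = 0.14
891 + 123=1014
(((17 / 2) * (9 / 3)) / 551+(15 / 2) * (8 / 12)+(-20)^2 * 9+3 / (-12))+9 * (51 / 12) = 4014637 / 1102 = 3643.05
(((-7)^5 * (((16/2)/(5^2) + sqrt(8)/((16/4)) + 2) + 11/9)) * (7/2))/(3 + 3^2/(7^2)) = -4594546397/70200-5764801 * sqrt(2)/624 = -78514.54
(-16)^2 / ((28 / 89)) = 5696 / 7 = 813.71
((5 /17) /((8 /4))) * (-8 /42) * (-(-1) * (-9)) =30 /119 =0.25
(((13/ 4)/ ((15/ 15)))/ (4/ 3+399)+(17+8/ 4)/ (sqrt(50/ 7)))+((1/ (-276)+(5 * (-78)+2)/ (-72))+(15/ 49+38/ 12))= 19 * sqrt(14)/ 10+216010883/ 24363486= 15.98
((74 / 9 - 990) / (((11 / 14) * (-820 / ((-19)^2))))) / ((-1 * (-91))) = 1594898 / 263835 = 6.05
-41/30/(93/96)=-656/465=-1.41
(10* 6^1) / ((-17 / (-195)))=11700 / 17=688.24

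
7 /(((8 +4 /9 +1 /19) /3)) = 3591 /1453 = 2.47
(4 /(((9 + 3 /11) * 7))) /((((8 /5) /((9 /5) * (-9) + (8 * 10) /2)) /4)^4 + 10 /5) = 18536749 /601601787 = 0.03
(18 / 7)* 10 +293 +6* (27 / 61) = 137225 / 427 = 321.37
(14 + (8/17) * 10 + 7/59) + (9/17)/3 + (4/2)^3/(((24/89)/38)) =1146.33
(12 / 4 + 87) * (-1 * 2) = -180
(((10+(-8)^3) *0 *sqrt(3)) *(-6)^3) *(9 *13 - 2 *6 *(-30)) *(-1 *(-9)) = 0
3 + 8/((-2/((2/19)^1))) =2.58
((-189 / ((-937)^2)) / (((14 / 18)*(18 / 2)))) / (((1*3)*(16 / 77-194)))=77 / 1455672602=0.00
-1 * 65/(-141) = 65/141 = 0.46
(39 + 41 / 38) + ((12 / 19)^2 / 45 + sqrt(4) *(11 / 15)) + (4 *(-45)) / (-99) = 43.37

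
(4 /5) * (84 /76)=84 /95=0.88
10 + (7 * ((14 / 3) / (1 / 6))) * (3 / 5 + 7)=7498 / 5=1499.60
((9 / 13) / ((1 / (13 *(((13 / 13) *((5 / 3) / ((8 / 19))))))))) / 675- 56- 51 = -38501 / 360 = -106.95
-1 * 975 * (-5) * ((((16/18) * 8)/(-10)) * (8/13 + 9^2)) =-848800/3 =-282933.33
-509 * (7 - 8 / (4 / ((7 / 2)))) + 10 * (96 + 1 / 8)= 3845 / 4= 961.25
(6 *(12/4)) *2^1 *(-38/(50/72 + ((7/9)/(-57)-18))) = 2807136/35539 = 78.99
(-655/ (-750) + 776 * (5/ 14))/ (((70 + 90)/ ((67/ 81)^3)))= 87797832671/ 89282088000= 0.98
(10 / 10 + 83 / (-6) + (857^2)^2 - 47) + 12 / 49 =158588108061175 / 294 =539415333541.41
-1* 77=-77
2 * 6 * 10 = 120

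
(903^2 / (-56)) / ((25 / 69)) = -8037603 / 200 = -40188.02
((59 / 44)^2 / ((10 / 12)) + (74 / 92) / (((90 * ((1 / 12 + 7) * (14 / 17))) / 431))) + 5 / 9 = 118295579 / 35065800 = 3.37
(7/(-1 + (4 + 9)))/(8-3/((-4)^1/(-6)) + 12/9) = 7/58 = 0.12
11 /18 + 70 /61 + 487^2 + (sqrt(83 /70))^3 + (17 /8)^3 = 83 * sqrt(5810) /4900 + 66668551445 /281088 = 237181.65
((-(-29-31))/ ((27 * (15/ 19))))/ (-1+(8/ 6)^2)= 76/ 21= 3.62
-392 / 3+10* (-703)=-21482 / 3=-7160.67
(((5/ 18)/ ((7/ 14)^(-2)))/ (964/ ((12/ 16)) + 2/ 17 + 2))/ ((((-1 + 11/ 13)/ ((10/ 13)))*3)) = -85/ 945504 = -0.00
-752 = -752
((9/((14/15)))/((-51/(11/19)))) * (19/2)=-495/476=-1.04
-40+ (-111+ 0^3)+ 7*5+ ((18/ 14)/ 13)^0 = -115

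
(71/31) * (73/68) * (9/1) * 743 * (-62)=-34658721/34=-1019374.15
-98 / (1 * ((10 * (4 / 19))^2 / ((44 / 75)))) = -194579 / 15000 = -12.97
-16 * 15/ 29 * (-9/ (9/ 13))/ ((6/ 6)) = 3120/ 29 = 107.59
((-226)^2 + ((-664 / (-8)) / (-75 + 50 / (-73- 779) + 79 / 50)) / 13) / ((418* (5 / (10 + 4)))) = 1818605591159 / 5315457290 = 342.14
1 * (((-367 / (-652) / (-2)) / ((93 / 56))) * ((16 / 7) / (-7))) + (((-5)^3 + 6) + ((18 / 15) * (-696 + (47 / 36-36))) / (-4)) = 85114231 / 848904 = 100.26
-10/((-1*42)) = 5/21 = 0.24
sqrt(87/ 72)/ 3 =sqrt(174)/ 36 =0.37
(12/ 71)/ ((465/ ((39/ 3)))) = 52/ 11005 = 0.00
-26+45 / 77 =-1957 / 77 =-25.42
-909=-909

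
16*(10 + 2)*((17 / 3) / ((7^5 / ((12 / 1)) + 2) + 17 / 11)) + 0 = 143616 / 185345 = 0.77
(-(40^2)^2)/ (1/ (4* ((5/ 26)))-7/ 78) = -124800000/ 59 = -2115254.24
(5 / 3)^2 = 25 / 9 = 2.78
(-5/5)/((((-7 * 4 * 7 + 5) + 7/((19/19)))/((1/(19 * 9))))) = 1/31464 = 0.00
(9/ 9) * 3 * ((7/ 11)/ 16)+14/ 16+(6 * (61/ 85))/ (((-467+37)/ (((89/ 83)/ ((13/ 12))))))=3416378731/ 3470495600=0.98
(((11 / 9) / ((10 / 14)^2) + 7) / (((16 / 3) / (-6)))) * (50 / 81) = -1057 / 162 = -6.52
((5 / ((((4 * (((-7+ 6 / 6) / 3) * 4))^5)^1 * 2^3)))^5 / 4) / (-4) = 3125 / 22300745198530623141535718272648361505980416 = 0.00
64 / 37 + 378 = 14050 / 37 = 379.73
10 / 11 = 0.91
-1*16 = -16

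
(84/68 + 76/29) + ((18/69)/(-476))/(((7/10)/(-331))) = 4.12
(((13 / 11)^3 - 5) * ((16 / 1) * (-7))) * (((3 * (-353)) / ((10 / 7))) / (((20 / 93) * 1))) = -43027394508 / 33275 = -1293084.73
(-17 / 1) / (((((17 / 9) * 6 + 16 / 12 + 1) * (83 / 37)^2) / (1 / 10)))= -69819 / 2824490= -0.02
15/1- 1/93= 1394/93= 14.99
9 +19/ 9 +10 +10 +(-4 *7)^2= 7336/ 9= 815.11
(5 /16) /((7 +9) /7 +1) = 35 /368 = 0.10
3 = 3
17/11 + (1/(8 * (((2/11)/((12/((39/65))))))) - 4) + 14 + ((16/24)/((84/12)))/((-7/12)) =54185/2156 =25.13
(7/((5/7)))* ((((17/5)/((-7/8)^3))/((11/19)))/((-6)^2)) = -41344/17325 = -2.39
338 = 338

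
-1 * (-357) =357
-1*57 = -57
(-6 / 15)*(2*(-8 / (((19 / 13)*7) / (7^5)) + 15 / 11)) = 10985836 / 1045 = 10512.76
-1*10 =-10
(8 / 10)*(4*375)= 1200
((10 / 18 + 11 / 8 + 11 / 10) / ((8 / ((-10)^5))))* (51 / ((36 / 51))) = -197061875 / 72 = -2736970.49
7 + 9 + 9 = 25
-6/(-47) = 6/47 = 0.13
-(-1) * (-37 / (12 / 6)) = -37 / 2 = -18.50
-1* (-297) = 297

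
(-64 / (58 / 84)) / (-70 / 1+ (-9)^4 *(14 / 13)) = -78 / 5887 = -0.01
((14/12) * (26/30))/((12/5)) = 91/216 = 0.42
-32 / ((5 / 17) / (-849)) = 461856 / 5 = 92371.20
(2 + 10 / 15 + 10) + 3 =47 / 3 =15.67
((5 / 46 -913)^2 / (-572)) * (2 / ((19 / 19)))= -1763412049 / 605176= -2913.88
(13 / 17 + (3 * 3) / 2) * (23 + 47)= 6265 / 17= 368.53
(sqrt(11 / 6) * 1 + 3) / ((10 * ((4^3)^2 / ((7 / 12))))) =7 * sqrt(66) / 2949120 + 7 / 163840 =0.00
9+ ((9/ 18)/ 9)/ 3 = 487/ 54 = 9.02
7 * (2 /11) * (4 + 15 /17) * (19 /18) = 11039 /1683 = 6.56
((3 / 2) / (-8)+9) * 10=705 / 8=88.12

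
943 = 943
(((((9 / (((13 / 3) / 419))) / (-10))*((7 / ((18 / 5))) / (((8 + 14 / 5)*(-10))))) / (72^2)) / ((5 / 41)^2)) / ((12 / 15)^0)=4930373 / 242611200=0.02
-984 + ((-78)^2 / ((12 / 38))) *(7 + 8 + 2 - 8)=172410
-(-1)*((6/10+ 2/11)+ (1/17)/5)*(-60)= -8904/187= -47.61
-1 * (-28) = 28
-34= -34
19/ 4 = 4.75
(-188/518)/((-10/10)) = 94/259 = 0.36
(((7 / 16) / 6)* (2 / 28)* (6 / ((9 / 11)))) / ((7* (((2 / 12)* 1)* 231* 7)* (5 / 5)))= 1 / 49392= 0.00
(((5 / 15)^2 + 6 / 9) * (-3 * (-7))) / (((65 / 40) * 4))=98 / 39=2.51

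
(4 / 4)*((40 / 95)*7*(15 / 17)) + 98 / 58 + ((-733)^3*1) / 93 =-4234757.40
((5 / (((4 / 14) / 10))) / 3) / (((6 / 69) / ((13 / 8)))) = 52325 / 48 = 1090.10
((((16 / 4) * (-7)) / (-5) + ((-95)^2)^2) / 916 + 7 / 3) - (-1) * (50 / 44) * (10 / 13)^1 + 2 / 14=1223027297839 / 13753740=88923.25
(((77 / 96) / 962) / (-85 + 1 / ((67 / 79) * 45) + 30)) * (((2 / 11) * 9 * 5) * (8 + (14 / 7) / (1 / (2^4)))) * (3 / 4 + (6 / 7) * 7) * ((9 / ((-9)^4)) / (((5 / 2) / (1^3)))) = -1675 / 91112944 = -0.00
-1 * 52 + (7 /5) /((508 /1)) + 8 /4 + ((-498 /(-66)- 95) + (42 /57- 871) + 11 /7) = -3738849439 /3716020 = -1006.14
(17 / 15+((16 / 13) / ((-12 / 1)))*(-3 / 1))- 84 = -16099 / 195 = -82.56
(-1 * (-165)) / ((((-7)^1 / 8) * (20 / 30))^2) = 23760 / 49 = 484.90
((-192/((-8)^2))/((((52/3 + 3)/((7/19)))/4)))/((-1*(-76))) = -63/22021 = -0.00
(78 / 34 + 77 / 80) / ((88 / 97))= 429613 / 119680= 3.59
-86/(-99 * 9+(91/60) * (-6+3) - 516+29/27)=46440/761657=0.06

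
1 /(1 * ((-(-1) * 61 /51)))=51 /61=0.84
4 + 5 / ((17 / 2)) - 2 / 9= 668 / 153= 4.37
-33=-33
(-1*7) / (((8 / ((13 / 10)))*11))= -91 / 880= -0.10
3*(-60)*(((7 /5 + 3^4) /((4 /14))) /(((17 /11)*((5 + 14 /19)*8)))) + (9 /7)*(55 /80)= -151711065 /207536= -731.01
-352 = -352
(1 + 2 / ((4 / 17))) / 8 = 19 / 16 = 1.19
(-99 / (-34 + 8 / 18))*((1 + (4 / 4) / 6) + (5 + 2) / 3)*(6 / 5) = 18711 / 1510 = 12.39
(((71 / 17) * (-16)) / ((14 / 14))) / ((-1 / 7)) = 7952 / 17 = 467.76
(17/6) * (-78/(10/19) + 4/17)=-12577/30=-419.23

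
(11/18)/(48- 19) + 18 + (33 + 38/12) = 14143/261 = 54.19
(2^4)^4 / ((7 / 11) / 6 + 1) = 4325376 / 73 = 59251.73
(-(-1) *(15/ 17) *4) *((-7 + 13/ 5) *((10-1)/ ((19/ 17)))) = -2376/ 19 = -125.05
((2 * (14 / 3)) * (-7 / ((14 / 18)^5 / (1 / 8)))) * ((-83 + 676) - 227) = -3601989 / 343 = -10501.43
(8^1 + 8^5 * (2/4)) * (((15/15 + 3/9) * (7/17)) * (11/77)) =21856/17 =1285.65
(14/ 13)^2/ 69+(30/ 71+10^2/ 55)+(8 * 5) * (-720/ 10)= -26208294254/ 9107241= -2877.74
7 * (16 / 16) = 7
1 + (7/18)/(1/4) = 23/9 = 2.56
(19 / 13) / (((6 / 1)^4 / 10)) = 95 / 8424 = 0.01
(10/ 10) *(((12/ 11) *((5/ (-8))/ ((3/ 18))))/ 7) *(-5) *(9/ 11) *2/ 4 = 1.20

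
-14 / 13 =-1.08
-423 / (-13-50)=47 / 7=6.71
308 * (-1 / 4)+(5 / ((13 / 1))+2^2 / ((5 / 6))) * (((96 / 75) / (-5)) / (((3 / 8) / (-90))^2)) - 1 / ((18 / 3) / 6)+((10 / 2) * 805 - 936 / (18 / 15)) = -23817061 / 325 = -73283.26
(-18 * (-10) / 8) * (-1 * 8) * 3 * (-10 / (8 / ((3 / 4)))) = 2025 / 4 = 506.25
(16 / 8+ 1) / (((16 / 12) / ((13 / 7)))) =117 / 28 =4.18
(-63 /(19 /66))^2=17288964 /361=47891.87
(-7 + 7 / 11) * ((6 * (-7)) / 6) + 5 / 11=45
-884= -884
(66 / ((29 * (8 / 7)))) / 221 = 231 / 25636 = 0.01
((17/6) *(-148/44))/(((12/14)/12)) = -4403/33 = -133.42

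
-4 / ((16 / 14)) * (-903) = 6321 / 2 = 3160.50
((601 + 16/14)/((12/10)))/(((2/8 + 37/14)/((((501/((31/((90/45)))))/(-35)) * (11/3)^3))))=-1249196740/158193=-7896.66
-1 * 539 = -539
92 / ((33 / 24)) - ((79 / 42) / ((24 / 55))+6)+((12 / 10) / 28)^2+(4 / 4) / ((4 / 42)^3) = 2356082989 / 1940400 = 1214.23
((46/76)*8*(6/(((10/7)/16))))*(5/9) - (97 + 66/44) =82.27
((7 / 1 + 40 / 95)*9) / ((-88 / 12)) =-3807 / 418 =-9.11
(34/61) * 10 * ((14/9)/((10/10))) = 8.67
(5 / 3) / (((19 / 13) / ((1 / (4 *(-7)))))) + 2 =3127 / 1596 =1.96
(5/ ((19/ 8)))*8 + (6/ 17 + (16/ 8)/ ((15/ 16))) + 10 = 142096/ 4845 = 29.33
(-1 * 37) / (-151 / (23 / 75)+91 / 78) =5106 / 67789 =0.08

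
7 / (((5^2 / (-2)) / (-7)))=98 / 25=3.92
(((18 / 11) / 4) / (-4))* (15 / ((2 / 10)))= -675 / 88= -7.67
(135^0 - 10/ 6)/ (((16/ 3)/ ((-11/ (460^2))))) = 11/ 1692800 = 0.00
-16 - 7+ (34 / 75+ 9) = -1016 / 75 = -13.55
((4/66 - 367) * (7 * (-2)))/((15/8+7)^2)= 10849664/166353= 65.22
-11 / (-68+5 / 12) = 132 / 811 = 0.16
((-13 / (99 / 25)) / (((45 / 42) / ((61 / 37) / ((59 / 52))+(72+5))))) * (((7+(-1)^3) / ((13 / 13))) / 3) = -311698660 / 648351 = -480.76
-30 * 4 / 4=-30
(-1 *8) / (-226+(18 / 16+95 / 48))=0.04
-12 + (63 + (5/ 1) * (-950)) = -4699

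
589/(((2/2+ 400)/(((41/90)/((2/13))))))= 313937/72180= 4.35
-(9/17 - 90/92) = 351/782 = 0.45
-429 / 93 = -4.61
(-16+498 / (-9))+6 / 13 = -2764 / 39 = -70.87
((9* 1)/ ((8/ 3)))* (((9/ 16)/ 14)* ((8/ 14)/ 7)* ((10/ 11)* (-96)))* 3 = -10935/ 3773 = -2.90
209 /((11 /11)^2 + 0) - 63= 146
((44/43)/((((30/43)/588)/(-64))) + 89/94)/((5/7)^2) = -1271086803/11750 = -108177.60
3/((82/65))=195/82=2.38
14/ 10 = 7/ 5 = 1.40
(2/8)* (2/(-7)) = -0.07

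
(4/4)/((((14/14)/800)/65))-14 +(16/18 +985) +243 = 478934/9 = 53214.89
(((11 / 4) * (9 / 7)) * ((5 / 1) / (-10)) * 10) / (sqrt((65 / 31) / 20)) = -495 * sqrt(403) / 182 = -54.60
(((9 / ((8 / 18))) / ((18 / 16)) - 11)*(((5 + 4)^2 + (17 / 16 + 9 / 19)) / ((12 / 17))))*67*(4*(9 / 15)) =131612.20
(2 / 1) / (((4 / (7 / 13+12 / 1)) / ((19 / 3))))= 3097 / 78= 39.71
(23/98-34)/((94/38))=-13.65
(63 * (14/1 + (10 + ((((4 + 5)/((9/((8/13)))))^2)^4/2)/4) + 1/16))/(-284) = -19787662567071/3706680396224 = -5.34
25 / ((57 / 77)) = 1925 / 57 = 33.77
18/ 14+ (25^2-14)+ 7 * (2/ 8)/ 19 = 325785/ 532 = 612.38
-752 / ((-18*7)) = 376 / 63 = 5.97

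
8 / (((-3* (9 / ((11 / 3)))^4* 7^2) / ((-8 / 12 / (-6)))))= -117128 / 703096443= -0.00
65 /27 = 2.41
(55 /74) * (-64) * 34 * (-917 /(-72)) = -6859160 /333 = -20598.08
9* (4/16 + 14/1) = 513/4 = 128.25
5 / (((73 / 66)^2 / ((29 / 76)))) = 157905 / 101251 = 1.56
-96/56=-12/7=-1.71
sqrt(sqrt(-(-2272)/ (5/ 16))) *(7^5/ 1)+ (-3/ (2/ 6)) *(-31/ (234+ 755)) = 279/ 989+ 67228 *142^(1/ 4) *5^(3/ 4)/ 5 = 155196.02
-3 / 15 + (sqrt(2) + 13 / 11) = 54 / 55 + sqrt(2) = 2.40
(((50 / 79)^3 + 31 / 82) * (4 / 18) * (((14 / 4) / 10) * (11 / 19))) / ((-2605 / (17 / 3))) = -11141426527 / 180093883950900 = -0.00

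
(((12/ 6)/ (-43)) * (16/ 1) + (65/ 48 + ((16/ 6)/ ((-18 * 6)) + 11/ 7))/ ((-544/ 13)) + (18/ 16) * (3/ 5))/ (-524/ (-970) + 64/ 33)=-156813403813/ 2807284773888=-0.06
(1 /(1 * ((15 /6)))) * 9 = 18 /5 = 3.60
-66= -66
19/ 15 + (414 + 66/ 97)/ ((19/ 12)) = 7275337/ 27645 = 263.17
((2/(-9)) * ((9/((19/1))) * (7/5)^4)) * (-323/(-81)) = -1.61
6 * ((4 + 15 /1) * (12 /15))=456 /5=91.20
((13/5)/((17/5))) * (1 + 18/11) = 377/187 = 2.02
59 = 59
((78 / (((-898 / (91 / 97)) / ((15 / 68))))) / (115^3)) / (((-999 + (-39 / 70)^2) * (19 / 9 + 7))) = 521703 / 401650629012041914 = 0.00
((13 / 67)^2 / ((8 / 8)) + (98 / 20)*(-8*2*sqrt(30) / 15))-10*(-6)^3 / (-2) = -4847951 / 4489-392*sqrt(30) / 75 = -1108.59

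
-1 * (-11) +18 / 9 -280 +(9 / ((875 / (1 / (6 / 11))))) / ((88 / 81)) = -3737757 / 14000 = -266.98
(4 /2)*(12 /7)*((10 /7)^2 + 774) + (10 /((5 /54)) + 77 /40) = 2770.64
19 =19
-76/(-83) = 76/83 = 0.92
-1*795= -795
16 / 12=4 / 3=1.33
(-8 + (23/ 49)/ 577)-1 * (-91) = 2346682/ 28273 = 83.00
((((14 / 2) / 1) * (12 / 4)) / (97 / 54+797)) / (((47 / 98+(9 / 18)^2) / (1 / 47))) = 222264 / 289910335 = 0.00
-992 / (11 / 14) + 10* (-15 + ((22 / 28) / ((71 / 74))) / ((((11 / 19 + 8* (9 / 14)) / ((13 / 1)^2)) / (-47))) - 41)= -7839767578 / 594341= -13190.69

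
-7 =-7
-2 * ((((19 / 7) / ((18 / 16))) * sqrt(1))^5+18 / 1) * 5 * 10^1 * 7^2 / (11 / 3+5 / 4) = -39600267922400 / 398324871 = -99417.01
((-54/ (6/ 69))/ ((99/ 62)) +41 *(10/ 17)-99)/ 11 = -86729/ 2057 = -42.16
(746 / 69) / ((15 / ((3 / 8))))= 373 / 1380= 0.27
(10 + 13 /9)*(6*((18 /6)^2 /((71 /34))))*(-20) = -420240 /71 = -5918.87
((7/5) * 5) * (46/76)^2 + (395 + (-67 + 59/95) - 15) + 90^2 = 60764859/7220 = 8416.19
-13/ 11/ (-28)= 13/ 308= 0.04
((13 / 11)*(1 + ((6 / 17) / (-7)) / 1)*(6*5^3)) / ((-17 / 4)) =-4407000 / 22253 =-198.04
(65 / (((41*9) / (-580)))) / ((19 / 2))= -75400 / 7011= -10.75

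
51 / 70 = 0.73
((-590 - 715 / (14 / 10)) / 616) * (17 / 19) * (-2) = 130985 / 40964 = 3.20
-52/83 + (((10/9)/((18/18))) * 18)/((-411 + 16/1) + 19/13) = -71903/106157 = -0.68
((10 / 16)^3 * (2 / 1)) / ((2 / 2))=125 / 256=0.49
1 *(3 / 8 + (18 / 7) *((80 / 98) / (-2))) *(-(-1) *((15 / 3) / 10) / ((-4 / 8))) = 1851 / 2744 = 0.67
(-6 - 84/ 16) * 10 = -225/ 2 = -112.50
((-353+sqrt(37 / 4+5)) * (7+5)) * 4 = -16944+24 * sqrt(57) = -16762.80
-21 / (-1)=21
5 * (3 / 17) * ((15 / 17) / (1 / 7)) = 1575 / 289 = 5.45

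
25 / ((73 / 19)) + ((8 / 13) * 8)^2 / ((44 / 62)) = 5517649 / 135707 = 40.66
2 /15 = 0.13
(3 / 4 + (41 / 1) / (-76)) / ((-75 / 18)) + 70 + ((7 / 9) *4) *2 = 325634 / 4275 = 76.17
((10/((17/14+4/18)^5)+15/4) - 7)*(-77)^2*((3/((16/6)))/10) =-66974266683199953/62164558368320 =-1077.37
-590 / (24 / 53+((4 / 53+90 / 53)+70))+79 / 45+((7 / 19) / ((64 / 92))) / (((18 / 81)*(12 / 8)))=-21053231 / 4363920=-4.82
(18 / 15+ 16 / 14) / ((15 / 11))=902 / 525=1.72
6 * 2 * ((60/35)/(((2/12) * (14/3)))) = 1296/49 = 26.45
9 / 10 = 0.90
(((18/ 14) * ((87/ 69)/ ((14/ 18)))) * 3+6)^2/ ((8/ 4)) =190688481/ 2540258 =75.07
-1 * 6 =-6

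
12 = 12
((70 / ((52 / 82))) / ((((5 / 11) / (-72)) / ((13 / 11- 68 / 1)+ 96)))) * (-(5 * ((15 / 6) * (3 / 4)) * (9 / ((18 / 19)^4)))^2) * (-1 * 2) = -325967648391293125 / 29113344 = -11196503170.21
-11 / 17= -0.65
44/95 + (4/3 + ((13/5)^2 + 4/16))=50197/5700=8.81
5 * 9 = 45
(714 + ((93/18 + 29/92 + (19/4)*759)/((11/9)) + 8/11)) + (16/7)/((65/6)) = 3669.17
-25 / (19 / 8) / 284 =-50 / 1349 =-0.04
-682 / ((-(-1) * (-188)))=341 / 94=3.63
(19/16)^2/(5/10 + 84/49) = 2527/3968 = 0.64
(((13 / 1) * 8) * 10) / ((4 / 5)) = 1300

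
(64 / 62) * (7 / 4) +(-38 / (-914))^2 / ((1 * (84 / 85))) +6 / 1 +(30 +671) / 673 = 3239083684807 / 366006201708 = 8.85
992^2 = 984064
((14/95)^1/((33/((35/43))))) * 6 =196/8987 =0.02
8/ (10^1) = 4/ 5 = 0.80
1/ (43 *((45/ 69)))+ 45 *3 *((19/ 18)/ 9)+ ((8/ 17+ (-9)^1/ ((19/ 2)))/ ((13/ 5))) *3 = 82977829/ 5416710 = 15.32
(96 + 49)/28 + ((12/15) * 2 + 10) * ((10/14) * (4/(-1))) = -783/28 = -27.96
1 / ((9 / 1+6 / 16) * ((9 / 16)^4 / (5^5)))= 65536000 / 19683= 3329.57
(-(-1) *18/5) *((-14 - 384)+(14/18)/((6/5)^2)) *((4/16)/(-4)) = 128777/1440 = 89.43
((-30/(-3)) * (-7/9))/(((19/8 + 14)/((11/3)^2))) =-67760/10611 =-6.39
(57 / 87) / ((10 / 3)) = 0.20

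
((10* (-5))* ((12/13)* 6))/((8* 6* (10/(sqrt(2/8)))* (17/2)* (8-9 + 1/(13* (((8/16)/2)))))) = 5/102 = 0.05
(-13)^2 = 169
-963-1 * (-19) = -944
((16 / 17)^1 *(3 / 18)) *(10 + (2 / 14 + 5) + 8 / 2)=1072 / 357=3.00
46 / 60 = 23 / 30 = 0.77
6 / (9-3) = 1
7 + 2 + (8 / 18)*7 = 109 / 9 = 12.11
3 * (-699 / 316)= -2097 / 316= -6.64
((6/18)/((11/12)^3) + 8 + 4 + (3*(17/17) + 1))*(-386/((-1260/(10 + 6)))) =33770368/419265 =80.55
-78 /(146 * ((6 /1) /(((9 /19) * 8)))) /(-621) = 52 /95703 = 0.00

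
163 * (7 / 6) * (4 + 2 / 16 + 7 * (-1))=-26243 / 48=-546.73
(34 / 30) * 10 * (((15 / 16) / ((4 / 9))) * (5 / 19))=3825 / 608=6.29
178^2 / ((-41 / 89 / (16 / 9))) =-45118016 / 369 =-122271.05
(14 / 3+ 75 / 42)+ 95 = 4261 / 42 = 101.45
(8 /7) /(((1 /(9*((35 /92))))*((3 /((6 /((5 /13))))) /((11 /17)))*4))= 1287 /391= 3.29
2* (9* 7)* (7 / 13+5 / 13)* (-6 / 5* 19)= -172368 / 65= -2651.82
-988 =-988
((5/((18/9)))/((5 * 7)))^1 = 1/14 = 0.07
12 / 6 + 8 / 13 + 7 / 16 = 635 / 208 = 3.05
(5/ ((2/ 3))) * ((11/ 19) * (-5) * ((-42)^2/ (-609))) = 34650/ 551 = 62.89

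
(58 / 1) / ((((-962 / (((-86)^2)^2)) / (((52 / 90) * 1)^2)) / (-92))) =7588972408576 / 74925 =101287586.37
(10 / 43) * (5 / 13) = 50 / 559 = 0.09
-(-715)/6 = 715/6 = 119.17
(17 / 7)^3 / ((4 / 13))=63869 / 1372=46.55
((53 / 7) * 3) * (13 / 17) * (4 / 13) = 636 / 119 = 5.34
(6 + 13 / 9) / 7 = 67 / 63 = 1.06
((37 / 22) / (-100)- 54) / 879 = -118837 / 1933800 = -0.06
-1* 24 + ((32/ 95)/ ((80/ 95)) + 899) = 4377/ 5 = 875.40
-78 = -78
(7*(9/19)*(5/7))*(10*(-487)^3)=-51975586350/19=-2735557176.32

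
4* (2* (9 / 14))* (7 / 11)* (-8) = -288 / 11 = -26.18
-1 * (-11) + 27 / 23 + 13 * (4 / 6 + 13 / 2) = 14537 / 138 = 105.34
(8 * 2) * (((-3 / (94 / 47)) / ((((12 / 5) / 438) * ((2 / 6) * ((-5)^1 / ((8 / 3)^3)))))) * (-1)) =-149504 / 3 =-49834.67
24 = 24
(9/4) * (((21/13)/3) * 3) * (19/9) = 399/52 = 7.67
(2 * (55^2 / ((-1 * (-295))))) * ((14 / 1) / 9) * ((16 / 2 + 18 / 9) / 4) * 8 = 338800 / 531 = 638.04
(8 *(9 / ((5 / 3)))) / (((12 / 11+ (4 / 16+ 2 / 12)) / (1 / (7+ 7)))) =14256 / 6965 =2.05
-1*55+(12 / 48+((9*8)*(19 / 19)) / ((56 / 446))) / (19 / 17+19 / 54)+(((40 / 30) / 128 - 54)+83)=364.40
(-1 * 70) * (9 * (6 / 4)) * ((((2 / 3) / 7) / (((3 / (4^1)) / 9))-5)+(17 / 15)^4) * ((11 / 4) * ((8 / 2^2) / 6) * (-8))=-17209016 / 1125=-15296.90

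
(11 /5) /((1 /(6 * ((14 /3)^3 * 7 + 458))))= 694628 /45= 15436.18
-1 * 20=-20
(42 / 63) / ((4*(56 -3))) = 1 / 318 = 0.00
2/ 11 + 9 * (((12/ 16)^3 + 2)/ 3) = 5243/ 704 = 7.45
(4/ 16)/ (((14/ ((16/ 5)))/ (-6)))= -12/ 35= -0.34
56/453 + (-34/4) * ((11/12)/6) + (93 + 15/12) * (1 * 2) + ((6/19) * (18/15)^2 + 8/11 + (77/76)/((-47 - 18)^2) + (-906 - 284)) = -19229156975297/19200495600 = -1001.49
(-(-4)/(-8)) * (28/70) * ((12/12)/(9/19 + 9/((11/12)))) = -209/10755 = -0.02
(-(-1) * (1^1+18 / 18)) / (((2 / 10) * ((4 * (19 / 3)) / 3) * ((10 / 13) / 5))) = 585 / 76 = 7.70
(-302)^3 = -27543608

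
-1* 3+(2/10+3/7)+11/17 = -1026/595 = -1.72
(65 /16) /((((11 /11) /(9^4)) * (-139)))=-426465 /2224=-191.76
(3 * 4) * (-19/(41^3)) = -228/68921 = -0.00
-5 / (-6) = 5 / 6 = 0.83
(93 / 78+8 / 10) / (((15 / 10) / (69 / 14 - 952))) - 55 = -1312.91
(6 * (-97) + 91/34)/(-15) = 19697/510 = 38.62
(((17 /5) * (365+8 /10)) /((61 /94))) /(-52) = -1461371 /39650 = -36.86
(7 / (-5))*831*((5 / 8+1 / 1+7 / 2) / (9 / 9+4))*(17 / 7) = -579207 / 200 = -2896.04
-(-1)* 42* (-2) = -84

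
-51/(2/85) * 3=-13005/2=-6502.50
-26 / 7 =-3.71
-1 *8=-8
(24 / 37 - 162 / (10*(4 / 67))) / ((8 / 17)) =-3405423 / 5920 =-575.24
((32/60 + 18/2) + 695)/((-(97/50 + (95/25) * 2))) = -105680/1431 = -73.85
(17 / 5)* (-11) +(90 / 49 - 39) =-18268 / 245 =-74.56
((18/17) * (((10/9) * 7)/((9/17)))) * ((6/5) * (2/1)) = 37.33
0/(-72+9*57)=0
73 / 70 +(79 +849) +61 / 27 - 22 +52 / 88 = 9458338 / 10395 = 909.89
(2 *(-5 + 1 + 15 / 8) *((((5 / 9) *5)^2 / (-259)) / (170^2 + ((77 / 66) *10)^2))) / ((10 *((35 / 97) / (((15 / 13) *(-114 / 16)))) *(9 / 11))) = -1723205 / 141907252032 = -0.00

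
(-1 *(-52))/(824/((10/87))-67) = 260/35509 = 0.01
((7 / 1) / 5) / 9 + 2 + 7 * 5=37.16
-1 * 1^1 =-1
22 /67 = 0.33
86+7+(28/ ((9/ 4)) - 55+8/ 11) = 5066/ 99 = 51.17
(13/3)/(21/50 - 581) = -50/6699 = -0.01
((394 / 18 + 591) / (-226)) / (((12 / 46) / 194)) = -6153098 / 3051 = -2016.75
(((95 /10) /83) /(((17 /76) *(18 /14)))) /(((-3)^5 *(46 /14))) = -35378 /70974711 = -0.00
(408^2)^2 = 27710263296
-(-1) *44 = 44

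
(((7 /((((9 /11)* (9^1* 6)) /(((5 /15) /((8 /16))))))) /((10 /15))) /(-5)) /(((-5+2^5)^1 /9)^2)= -77 /21870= -0.00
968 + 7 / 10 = 9687 / 10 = 968.70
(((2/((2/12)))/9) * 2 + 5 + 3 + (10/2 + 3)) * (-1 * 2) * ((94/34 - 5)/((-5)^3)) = -0.67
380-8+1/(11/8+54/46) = 174652/469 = 372.39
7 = 7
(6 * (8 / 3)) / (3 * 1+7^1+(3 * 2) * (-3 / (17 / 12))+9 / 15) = -1360 / 179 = -7.60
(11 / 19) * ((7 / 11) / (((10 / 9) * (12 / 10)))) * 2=21 / 38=0.55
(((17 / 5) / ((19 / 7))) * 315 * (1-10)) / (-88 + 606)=-9639 / 1406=-6.86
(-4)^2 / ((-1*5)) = -16 / 5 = -3.20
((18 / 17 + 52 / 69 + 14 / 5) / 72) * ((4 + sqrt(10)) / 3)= 6763 * sqrt(10) / 316710 + 13526 / 158355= 0.15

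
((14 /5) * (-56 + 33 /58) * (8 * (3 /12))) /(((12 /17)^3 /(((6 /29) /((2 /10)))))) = -110567065 /121104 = -912.99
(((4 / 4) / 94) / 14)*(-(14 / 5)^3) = -98 / 5875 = -0.02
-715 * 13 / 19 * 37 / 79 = -343915 / 1501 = -229.12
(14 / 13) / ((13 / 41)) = 574 / 169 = 3.40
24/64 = 3/8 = 0.38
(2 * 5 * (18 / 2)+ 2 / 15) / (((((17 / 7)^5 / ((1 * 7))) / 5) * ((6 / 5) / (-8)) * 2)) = -1590614480 / 12778713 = -124.47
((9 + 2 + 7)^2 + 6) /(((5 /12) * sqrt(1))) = 792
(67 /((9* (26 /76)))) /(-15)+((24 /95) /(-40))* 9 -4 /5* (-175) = 23090153 /166725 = 138.49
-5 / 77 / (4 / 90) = -225 / 154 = -1.46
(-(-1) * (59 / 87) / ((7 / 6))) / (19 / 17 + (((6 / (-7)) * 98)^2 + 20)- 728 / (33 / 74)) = 66198 / 620051117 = 0.00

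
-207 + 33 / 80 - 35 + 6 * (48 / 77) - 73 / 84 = -630211 / 2640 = -238.72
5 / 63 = 0.08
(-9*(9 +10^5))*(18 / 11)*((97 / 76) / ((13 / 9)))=-543995109 / 418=-1301423.71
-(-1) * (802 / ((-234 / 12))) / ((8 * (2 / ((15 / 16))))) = -2.41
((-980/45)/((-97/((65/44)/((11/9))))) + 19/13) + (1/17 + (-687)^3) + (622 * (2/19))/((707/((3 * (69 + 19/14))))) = -79084362046374993664/243904848187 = -324242681.66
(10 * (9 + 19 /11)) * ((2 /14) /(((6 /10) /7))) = 5900 /33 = 178.79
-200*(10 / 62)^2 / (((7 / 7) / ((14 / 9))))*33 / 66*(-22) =770000 / 8649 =89.03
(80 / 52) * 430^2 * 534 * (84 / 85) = 33175497600 / 221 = 150115373.76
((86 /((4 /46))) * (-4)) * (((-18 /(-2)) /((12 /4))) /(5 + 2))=-11868 /7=-1695.43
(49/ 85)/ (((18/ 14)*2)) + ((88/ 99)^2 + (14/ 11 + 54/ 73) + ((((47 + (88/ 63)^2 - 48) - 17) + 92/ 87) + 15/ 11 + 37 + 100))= 1986036209401/ 15712437510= 126.40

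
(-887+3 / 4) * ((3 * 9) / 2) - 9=-95787 / 8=-11973.38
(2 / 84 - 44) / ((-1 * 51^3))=1847 / 5571342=0.00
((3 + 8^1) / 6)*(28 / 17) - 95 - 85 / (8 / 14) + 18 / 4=-48191 / 204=-236.23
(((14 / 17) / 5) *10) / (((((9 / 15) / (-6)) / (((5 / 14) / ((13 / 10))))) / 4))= -4000 / 221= -18.10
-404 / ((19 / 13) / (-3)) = 15756 / 19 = 829.26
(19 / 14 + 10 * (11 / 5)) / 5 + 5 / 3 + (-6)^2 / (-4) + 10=7.34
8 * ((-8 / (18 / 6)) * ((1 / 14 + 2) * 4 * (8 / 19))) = -74.43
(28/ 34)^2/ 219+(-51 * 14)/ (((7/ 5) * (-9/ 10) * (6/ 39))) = 233122046/ 63291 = 3683.34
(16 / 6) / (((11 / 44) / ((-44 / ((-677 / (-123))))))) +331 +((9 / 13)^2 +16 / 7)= 199017164 / 800891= 248.49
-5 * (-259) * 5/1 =6475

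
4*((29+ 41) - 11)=236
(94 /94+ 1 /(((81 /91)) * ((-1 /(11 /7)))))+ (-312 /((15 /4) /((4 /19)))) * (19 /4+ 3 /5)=-3634922 /38475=-94.47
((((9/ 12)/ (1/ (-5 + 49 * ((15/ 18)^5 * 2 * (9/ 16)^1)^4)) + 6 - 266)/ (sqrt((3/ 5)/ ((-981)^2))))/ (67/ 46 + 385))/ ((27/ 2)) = -63.65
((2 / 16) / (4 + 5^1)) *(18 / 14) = 1 / 56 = 0.02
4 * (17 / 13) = 68 / 13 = 5.23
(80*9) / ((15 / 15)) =720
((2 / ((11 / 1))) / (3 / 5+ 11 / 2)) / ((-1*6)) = -10 / 2013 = -0.00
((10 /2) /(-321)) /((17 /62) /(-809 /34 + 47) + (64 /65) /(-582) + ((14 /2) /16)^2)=-65797971200 /851309708393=-0.08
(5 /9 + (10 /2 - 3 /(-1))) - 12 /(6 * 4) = 145 /18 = 8.06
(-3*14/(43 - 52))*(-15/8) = -35/4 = -8.75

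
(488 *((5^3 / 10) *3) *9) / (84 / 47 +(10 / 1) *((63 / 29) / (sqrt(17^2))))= 636043950 / 11837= 53733.54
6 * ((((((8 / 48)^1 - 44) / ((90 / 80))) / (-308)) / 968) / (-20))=-263 / 6708240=-0.00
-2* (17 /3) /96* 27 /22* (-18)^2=-4131 /88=-46.94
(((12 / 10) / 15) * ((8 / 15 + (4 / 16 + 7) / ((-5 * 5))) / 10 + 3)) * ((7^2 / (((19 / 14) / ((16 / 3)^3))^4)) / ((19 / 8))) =9614549089003041386921984 / 12336567456178125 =779353667.31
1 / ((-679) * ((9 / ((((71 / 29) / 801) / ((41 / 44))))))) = -3124 / 5820049179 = -0.00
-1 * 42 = -42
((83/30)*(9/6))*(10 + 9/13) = 11537/260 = 44.37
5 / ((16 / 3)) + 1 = 31 / 16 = 1.94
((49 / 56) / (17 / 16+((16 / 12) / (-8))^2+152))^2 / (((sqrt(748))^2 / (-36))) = -142884 / 90878638675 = -0.00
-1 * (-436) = 436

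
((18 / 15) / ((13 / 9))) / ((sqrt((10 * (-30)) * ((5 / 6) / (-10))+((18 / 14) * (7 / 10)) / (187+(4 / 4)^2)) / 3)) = 324 * sqrt(22094230) / 3055585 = 0.50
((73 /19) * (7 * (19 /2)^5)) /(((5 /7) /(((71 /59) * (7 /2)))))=231680633849 /18880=12271220.01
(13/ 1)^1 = 13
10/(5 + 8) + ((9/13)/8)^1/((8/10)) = 365/416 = 0.88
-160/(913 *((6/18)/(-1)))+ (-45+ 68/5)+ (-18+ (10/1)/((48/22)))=-2426257/54780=-44.29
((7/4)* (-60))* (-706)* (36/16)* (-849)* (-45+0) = 12744614925/2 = 6372307462.50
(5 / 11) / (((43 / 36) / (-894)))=-160920 / 473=-340.21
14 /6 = 7 /3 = 2.33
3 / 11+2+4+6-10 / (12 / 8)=185 / 33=5.61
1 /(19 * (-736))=-1 /13984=-0.00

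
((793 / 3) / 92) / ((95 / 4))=793 / 6555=0.12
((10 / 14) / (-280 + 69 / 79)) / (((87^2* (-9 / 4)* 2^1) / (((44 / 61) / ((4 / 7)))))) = 8690 / 91630306431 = 0.00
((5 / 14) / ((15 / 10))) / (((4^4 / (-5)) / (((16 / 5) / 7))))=-5 / 2352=-0.00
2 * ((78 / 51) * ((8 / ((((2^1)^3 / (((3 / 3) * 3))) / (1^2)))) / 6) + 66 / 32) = 769 / 136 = 5.65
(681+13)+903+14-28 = 1583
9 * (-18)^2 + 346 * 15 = 8106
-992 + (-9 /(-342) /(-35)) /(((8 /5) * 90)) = -189987841 /191520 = -992.00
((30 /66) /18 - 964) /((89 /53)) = -10115951 /17622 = -574.05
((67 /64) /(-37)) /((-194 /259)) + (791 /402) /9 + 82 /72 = 31339013 /22460544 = 1.40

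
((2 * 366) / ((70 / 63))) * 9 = 29646 / 5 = 5929.20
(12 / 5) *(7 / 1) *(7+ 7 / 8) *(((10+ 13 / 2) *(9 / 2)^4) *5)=286446699 / 64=4475729.67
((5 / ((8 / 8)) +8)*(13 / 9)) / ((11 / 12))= 676 / 33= 20.48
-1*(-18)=18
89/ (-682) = -89/ 682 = -0.13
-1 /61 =-0.02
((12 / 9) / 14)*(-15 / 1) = -10 / 7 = -1.43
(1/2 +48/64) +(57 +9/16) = 58.81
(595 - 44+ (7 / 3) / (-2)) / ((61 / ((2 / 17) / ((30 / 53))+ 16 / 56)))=2906419 / 653310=4.45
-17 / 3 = -5.67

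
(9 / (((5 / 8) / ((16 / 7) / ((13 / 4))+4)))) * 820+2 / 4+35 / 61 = 616578449 / 11102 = 55537.60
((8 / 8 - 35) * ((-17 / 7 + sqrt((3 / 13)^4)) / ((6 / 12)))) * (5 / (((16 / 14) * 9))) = 119425 / 1521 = 78.52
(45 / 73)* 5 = 225 / 73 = 3.08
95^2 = 9025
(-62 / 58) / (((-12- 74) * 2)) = 31 / 4988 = 0.01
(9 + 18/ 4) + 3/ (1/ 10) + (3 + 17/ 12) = 47.92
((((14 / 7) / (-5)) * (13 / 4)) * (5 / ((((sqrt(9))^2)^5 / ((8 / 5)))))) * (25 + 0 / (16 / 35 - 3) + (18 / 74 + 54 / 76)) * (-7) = 6641362 / 207557235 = 0.03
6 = 6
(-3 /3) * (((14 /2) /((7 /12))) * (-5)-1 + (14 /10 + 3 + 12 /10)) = 277 /5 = 55.40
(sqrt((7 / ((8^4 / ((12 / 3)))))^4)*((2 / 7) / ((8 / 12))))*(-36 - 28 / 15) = -497 / 655360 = -0.00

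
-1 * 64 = -64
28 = 28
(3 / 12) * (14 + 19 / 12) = 187 / 48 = 3.90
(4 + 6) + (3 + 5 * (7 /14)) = 31 /2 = 15.50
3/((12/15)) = 15/4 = 3.75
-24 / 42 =-4 / 7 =-0.57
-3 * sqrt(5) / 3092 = -0.00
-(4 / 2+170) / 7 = -172 / 7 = -24.57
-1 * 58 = -58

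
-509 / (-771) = 509 / 771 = 0.66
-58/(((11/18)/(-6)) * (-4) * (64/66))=-2349/16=-146.81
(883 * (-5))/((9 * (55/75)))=-22075/33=-668.94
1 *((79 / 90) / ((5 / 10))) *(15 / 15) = 79 / 45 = 1.76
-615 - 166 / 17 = -10621 / 17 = -624.76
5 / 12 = 0.42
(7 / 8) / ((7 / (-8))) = -1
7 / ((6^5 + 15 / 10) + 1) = 14 / 15557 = 0.00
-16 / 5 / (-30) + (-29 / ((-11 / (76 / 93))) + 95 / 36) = 1503811 / 306900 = 4.90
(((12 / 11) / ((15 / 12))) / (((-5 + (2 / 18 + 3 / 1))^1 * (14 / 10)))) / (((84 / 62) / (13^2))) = -377208 / 9163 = -41.17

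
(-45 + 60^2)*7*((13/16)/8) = 323505/128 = 2527.38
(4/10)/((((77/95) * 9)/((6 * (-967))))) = -73492/231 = -318.15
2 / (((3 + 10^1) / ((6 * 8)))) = 96 / 13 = 7.38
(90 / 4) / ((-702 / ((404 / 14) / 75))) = -101 / 8190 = -0.01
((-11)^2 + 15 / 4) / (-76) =-499 / 304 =-1.64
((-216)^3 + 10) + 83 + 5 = -10077598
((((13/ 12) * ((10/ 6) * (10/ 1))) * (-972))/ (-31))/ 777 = 5850/ 8029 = 0.73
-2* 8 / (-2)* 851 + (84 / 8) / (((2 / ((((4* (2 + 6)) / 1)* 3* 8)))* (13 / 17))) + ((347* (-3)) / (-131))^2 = 2709188581 / 223093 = 12143.76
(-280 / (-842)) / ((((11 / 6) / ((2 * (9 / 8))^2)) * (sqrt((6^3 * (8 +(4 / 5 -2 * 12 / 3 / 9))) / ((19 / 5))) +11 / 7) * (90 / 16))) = -100548 / 175286297 +148176 * sqrt(10146) / 1928149267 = 0.01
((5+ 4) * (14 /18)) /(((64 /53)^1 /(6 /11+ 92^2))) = 17271905 /352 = 49067.91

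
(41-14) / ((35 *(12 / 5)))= 9 / 28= 0.32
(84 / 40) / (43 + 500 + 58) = 0.00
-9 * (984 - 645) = -3051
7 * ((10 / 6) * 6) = 70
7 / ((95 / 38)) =14 / 5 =2.80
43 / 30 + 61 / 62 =1124 / 465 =2.42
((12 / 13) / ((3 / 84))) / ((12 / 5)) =140 / 13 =10.77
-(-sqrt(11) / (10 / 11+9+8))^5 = 19487171 * sqrt(11) / 296709280757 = 0.00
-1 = -1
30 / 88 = 15 / 44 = 0.34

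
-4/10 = -2/5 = -0.40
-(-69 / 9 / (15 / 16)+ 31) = -1027 / 45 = -22.82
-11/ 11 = -1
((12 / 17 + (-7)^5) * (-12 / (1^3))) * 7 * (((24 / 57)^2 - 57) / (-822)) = 82049907674 / 840769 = 97589.12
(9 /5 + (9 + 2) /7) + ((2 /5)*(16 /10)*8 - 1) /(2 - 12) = 5179 /1750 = 2.96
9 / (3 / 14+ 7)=126 / 101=1.25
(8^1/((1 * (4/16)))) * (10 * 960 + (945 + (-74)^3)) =-12629728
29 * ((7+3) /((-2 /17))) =-2465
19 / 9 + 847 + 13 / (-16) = 122155 / 144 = 848.30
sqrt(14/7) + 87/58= sqrt(2) + 3/2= 2.91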